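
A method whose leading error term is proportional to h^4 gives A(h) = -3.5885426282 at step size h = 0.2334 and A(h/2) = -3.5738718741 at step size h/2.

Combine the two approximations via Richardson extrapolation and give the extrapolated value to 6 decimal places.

-3.572894

r = 4, so 2^r = 16.
2^4×A(h/2) = -57.1819499856; minus A(h) gives -53.5934073574.
(16×(-3.5738718741) − (-3.5885426282))/(16 − 1) = -3.5728938238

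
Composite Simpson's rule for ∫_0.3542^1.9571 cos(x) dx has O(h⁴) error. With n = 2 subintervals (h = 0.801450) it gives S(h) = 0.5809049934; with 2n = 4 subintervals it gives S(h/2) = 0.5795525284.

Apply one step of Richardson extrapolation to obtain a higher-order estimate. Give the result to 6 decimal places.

0.579462

Leading term ∝ h^4; use weight 16 = 2^4.
Difference of the inputs: 0.5795525284 − 0.5809049934 = -0.0013524650
Divide by 2^4 − 1 = 15: (-0.0013524650)/15 = -0.0000901643
R = 0.5795525284 − 0.0000901643 = 0.5794623641
Gap between inputs: 1.352e-03; correction applied: −0.0000901643.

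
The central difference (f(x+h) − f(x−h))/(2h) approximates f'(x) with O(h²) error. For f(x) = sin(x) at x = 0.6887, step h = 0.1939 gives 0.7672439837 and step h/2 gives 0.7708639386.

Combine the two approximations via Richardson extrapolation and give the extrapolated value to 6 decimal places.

r = 2, so 2^r = 4.
Numerator 4 × A(h/2) − A(h) = 4 × 0.7708639386 − 0.7672439837 = 2.3162117707
Extrapolated: 2.3162117707 / 3 = 0.7720705902
Gap between inputs: 3.620e-03; correction applied: +0.0012066516.

0.772071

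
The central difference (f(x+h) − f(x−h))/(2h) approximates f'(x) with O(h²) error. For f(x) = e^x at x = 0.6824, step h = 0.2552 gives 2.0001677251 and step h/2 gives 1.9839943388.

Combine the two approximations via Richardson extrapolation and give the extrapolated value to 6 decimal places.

1.978603

Error is O(h^2); halving h shrinks it by 2^2 = 4.
Weighted: 7.9359773552 − 2.0001677251 = 5.9358096301
Extrapolated: 5.9358096301 / 3 = 1.9786032100
Correction |R − A(h/2)| = 5.391e-03; gap |A(h/2) − A(h)| = 1.617e-02.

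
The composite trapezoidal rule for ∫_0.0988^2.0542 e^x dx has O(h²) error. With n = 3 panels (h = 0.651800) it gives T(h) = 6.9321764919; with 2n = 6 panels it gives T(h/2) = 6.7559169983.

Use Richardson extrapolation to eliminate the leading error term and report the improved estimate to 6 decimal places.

6.697164

r = 2: numerator weight 4, denominator 3.
Top: 4(6.7559169983) − (6.9321764919) = 20.0914915013
20.0914915013 ÷ 3 = 6.6971638338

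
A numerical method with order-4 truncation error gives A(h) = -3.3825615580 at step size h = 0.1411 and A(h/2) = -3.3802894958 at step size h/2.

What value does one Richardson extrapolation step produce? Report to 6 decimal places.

-3.380138

Order 4 gives 2^r = 16 and 2^r − 1 = 15.
Weighted: (-54.0846319328) − (-3.3825615580) = -50.7020703748
(-50.7020703748) ÷ 15 = -3.3801380250
Shift from A(h/2): +0.0001514708.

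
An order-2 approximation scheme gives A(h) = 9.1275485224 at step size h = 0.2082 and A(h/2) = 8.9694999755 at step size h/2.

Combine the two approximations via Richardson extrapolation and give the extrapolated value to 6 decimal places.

8.916817

r = 2: numerator weight 4, denominator 3.
4*8.9694999755 − 9.1275485224 = 26.7504513796
Denominator 4 − 1 = 3.
Extrapolated: 26.7504513796 / 3 = 8.9168171265
Correction |R − A(h/2)| = 5.268e-02; gap |A(h/2) − A(h)| = 1.580e-01.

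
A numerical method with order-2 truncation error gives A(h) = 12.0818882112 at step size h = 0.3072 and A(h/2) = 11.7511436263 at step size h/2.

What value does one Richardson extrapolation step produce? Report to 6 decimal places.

11.640895

r = 2: numerator weight 4, denominator 3.
A(h/2) − A(h) = 11.7511436263 − 12.0818882112 = -0.3307445849
Correction (A(h/2) − A(h))/(4 − 1) = (-0.3307445849)/3 = -0.1102481950
R = 11.7511436263 − 0.1102481950 = 11.6408954313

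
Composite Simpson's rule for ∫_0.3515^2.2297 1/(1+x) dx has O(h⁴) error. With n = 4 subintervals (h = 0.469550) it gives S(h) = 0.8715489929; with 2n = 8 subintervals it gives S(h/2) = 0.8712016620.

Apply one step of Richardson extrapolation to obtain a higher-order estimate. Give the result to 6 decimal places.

r = 4, so 2^r = 16.
16×0.8712016620 − 0.8715489929 = 13.0676775991
Denominator 16 − 1 = 15.
(16×0.8712016620 − 0.8715489929)/(16 − 1) = 0.8711785066
Correction |R − A(h/2)| = 2.316e-05; gap |A(h/2) − A(h)| = 3.473e-04.

0.871179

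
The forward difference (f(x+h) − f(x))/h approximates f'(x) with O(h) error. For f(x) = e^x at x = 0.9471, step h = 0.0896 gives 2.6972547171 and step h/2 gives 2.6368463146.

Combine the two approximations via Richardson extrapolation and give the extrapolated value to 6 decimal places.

2.576438

The method has order 1: 2^1 = 2.
2^1*A(h/2) = 5.2736926292; minus A(h) gives 2.5764379121.
Divide by 2^1 − 1 = 1.
(2*2.6368463146 − 2.6972547171)/(2 − 1) = 2.5764379121
Gap between inputs: 6.041e-02; correction applied: −0.0604084025.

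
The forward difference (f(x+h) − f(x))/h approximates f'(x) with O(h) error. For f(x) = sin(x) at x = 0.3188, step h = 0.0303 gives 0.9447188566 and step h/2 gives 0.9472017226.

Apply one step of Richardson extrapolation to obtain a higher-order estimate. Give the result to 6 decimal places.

With r = 1 the leading error scales as h^1, so the weight is 2^1 = 2.
Weighted: 1.8944034452 − 0.9447188566 = 0.9496845886
Extrapolated: 0.9496845886 / 1 = 0.9496845886

0.949685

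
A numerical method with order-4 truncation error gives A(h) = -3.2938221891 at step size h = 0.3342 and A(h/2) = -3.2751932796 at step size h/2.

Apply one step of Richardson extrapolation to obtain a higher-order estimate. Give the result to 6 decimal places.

Method order is 4; weight 2^4 = 16.
A(h/2) − A(h) = -3.2751932796 − (-3.2938221891) = 0.0186289095
Divide by 2^4 − 1 = 15: 0.0186289095/15 = 0.0012419273
R = A(h/2) + (A(h/2) − A(h))/15 = -3.2751932796 + 0.0012419273 = -3.2739513523
Gap between inputs: 1.863e-02; correction applied: +0.0012419273.

-3.273951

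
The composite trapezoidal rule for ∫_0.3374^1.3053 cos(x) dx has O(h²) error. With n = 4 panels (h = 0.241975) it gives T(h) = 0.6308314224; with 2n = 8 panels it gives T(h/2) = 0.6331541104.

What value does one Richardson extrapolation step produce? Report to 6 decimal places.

0.633928

Leading term ∝ h^2; use weight 4 = 2^2.
4·0.6331541104 − 0.6308314224 = 1.9017850192
1.9017850192 ÷ 3 = 0.6339283397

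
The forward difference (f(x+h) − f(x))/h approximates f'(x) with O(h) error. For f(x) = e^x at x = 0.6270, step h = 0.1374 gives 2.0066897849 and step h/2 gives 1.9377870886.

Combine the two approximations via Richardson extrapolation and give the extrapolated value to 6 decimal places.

r = 1: numerator weight 2, denominator 1.
2·1.9377870886 = 3.8755741772; subtract 2.0066897849 → 1.8688843923
(2·1.9377870886 − 2.0066897849)/(2 − 1) = 1.8688843923
Correction |R − A(h/2)| = 6.890e-02; gap |A(h/2) − A(h)| = 6.890e-02.

1.868884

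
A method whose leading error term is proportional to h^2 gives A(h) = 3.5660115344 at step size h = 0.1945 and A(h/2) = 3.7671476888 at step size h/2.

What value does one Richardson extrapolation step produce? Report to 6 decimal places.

Method order is 2; weight 2^2 = 4.
4×3.7671476888 = 15.0685907552; subtract 3.5660115344 → 11.5025792208
Denominator 4 − 1 = 3.
R = 11.5025792208/3 = 3.8341930736
Gap between inputs: 2.011e-01; correction applied: +0.0670453848.

3.834193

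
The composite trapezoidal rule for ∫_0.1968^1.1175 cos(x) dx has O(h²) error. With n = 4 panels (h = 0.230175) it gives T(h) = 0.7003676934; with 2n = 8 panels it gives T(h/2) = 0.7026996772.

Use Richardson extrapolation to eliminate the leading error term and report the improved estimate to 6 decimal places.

r = 2: numerator weight 4, denominator 3.
4 × 0.7026996772 − 0.7003676934 = 2.1104310154
(4 × 0.7026996772 − 0.7003676934)/(4 − 1) = 0.7034770051

0.703477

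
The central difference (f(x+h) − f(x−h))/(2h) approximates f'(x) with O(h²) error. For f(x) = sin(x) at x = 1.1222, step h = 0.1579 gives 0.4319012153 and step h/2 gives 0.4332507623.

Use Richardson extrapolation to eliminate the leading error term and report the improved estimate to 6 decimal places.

Method order is 2; weight 2^2 = 4.
4 × 0.4332507623 − 0.4319012153 = 1.3011018339
R = 1.3011018339/3 = 0.4337006113

0.433701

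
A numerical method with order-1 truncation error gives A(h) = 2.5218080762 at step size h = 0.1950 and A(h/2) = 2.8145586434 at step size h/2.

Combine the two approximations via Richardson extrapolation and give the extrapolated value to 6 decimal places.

3.107309

Order 1 gives 2^r = 2 and 2^r − 1 = 1.
Top: 2(2.8145586434) − (2.5218080762) = 3.1073092106
(2 × 2.8145586434 − 2.5218080762)/(2 − 1) = 3.1073092106
Shift from A(h/2): +0.2927505672.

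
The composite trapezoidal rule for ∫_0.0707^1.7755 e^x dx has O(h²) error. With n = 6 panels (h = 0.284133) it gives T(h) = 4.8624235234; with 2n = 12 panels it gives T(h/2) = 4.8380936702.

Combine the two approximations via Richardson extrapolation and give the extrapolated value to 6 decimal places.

Leading term ∝ h^2; use weight 4 = 2^2.
4 × 4.8380936702 − 4.8624235234 = 14.4899511574
Divide by 2^2 − 1 = 3.
Result: 4.8299837191

4.829984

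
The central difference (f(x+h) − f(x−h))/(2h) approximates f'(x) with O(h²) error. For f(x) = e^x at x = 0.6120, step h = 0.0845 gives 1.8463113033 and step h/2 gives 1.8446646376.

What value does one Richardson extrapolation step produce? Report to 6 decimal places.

1.844116

r = 2, so 2^r = 4.
4·1.8446646376 − 1.8463113033 = 5.5323472471
Divide by 2^2 − 1 = 3.
Result: 1.8441157490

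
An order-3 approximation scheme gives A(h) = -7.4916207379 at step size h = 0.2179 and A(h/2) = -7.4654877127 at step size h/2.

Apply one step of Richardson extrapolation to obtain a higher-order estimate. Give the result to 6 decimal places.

Leading term ∝ h^3; use weight 8 = 2^3.
Numerator 8*A(h/2) − A(h) = 8*(-7.4654877127) − (-7.4916207379) = -52.2322809637
R = (-52.2322809637)/7 = -7.4617544234
Shift from A(h/2): +0.0037332893.

-7.461754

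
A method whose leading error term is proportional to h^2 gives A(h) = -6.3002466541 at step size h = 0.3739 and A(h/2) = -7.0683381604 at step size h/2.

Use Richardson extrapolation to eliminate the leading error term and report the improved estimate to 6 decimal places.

r = 2: numerator weight 4, denominator 3.
4 × (-7.0683381604) − (-6.3002466541) = -21.9731059875
R = (-21.9731059875)/3 = -7.3243686625

-7.324369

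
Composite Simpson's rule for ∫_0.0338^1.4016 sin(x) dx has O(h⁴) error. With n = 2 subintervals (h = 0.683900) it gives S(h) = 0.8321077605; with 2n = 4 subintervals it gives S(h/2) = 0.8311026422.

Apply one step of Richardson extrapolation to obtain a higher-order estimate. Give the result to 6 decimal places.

r = 4, so 2^r = 16.
A(h/2) − A(h) = 0.8311026422 − 0.8321077605 = -0.0010051183
Correction (A(h/2) − A(h))/(16 − 1) = (-0.0010051183)/15 = -0.0000670079
R = 0.8311026422 − 0.0000670079 = 0.8310356343

0.831036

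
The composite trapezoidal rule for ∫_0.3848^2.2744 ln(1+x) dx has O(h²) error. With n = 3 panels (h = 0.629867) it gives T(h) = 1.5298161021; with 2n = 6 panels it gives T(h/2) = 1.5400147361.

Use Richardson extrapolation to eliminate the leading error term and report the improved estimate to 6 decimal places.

1.543414

Method order is 2; weight 2^2 = 4.
Top: 4(1.5400147361) − (1.5298161021) = 4.6302428423
Divide by 2^2 − 1 = 3.
Result: 1.5434142808
Shift from A(h/2): +0.0033995447.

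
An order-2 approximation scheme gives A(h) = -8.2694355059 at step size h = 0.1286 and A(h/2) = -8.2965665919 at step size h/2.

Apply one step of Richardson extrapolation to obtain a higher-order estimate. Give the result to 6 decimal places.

-8.305610

r = 2: numerator weight 4, denominator 3.
4×(-8.2965665919) − (-8.2694355059) = -24.9168308617
Denominator 4 − 1 = 3.
(4×(-8.2965665919) − (-8.2694355059))/(4 − 1) = -8.3056102872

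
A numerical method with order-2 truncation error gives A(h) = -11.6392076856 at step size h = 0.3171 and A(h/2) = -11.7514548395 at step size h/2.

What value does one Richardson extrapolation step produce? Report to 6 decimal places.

-11.788871

Error is O(h^2); halving h shrinks it by 2^2 = 4.
Weighted: (-47.0058193580) − (-11.6392076856) = -35.3666116724
Divide by 2^2 − 1 = 3.
(-35.3666116724) ÷ 3 = -11.7888705575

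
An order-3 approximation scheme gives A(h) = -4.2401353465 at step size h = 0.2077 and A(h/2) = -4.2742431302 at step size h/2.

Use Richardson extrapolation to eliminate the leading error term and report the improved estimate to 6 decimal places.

Leading term ∝ h^3; use weight 8 = 2^3.
Difference of the inputs: -4.2742431302 − (-4.2401353465) = -0.0341077837
Divide by 2^3 − 1 = 7: (-0.0341077837)/7 = -0.0048725405
R = -4.2742431302 − 0.0048725405 = -4.2791156707

-4.279116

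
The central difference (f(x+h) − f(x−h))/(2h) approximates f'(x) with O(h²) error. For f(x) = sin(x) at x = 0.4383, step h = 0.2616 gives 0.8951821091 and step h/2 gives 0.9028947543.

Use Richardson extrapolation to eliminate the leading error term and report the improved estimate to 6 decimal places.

0.905466

Method order is 2; weight 2^2 = 4.
Weighted: 3.6115790172 − 0.8951821091 = 2.7163969081
(4*0.9028947543 − 0.8951821091)/(4 − 1) = 0.9054656360
Correction |R − A(h/2)| = 2.571e-03; gap |A(h/2) − A(h)| = 7.713e-03.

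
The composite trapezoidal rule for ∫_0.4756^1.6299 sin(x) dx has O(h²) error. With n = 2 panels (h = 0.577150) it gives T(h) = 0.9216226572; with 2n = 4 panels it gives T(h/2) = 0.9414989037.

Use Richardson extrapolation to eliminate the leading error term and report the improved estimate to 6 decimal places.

Error is O(h^2); halving h shrinks it by 2^2 = 4.
A(h/2) − A(h) = 0.9414989037 − 0.9216226572 = 0.0198762465
Correction (A(h/2) − A(h))/(4 − 1) = 0.0198762465/3 = 0.0066254155
R = 0.9414989037 + 0.0066254155 = 0.9481243192
Gap between inputs: 1.988e-02; correction applied: +0.0066254155.

0.948124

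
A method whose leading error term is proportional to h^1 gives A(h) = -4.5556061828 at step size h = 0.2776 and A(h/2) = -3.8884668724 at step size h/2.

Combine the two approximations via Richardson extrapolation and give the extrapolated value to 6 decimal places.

With r = 1 the leading error scales as h^1, so the weight is 2^1 = 2.
Weighted: (-7.7769337448) − (-4.5556061828) = -3.2213275620
(-3.2213275620) ÷ 1 = -3.2213275620
Gap between inputs: 6.671e-01; correction applied: +0.6671393104.

-3.221328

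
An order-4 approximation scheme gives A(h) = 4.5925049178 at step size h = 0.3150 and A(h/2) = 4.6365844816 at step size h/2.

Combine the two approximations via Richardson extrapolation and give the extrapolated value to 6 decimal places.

The method has order 4: 2^4 = 16.
16×4.6365844816 − 4.5925049178 = 69.5928467878
69.5928467878 ÷ 15 = 4.6395231192
Correction |R − A(h/2)| = 2.939e-03; gap |A(h/2) − A(h)| = 4.408e-02.

4.639523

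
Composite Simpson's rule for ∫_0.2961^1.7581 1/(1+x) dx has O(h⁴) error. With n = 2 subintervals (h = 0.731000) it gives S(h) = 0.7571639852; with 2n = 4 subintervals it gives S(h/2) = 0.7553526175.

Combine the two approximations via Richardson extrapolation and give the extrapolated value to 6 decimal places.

Method order is 4; weight 2^4 = 16.
16 × 0.7553526175 − 0.7571639852 = 11.3284778948
Divide by 2^4 − 1 = 15.
Result: 0.7552318597
Correction |R − A(h/2)| = 1.208e-04; gap |A(h/2) − A(h)| = 1.811e-03.

0.755232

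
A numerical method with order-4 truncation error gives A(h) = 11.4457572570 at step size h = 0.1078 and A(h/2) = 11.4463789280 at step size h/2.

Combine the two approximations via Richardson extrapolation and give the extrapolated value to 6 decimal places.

With r = 4 the leading error scales as h^4, so the weight is 2^4 = 16.
Numerator 16·A(h/2) − A(h) = 16·11.4463789280 − 11.4457572570 = 171.6963055910
Denominator 16 − 1 = 15.
171.6963055910 ÷ 15 = 11.4464203727

11.446420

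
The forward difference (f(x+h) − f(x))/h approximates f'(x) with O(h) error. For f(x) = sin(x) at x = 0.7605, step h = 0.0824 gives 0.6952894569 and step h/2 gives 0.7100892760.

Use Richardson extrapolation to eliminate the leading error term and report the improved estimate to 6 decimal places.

Leading term ∝ h^1; use weight 2 = 2^1.
Numerator 2 × A(h/2) − A(h) = 2 × 0.7100892760 − 0.6952894569 = 0.7248890951
Divide by 2^1 − 1 = 1.
Extrapolated: 0.7248890951 / 1 = 0.7248890951
Shift from A(h/2): +0.0147998191.

0.724889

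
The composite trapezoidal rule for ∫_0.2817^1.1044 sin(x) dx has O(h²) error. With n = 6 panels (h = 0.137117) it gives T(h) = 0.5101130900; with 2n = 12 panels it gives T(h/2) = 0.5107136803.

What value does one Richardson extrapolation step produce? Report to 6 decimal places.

0.510914

r = 2: numerator weight 4, denominator 3.
4*0.5107136803 = 2.0428547212; subtract 0.5101130900 → 1.5327416312
Denominator 4 − 1 = 3.
Extrapolated: 1.5327416312 / 3 = 0.5109138771
Correction |R − A(h/2)| = 2.002e-04; gap |A(h/2) − A(h)| = 6.006e-04.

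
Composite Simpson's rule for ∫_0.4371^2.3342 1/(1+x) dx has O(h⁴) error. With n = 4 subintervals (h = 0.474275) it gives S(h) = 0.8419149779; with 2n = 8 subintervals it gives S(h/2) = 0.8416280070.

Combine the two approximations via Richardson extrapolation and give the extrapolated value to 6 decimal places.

0.841609

Error is O(h^4); halving h shrinks it by 2^4 = 16.
Weighted: 13.4660481120 − 0.8419149779 = 12.6241331341
Divide by 2^4 − 1 = 15.
R = 12.6241331341/15 = 0.8416088756
Correction |R − A(h/2)| = 1.913e-05; gap |A(h/2) − A(h)| = 2.870e-04.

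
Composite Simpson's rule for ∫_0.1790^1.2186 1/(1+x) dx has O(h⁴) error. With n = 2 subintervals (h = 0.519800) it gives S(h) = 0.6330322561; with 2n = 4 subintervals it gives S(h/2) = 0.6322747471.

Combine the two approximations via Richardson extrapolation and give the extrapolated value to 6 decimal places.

With r = 4 the leading error scales as h^4, so the weight is 2^4 = 16.
Weighted: 10.1163959536 − 0.6330322561 = 9.4833636975
Denominator 16 − 1 = 15.
So the Richardson estimate is 0.6322242465.

0.632224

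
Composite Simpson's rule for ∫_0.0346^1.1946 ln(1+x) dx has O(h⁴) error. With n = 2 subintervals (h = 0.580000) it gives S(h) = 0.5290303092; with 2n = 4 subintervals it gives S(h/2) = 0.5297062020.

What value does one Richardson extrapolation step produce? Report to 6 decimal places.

The method has order 4: 2^4 = 16.
16·0.5297062020 − 0.5290303092 = 7.9462689228
R = 7.9462689228/15 = 0.5297512615
Correction |R − A(h/2)| = 4.506e-05; gap |A(h/2) − A(h)| = 6.759e-04.

0.529751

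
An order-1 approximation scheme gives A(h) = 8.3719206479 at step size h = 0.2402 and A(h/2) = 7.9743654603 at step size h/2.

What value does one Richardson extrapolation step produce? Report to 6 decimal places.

Error is O(h^1); halving h shrinks it by 2^1 = 2.
2·7.9743654603 = 15.9487309206; 15.9487309206 − 8.3719206479 = 7.5768102727
R = 7.5768102727/1 = 7.5768102727

7.576810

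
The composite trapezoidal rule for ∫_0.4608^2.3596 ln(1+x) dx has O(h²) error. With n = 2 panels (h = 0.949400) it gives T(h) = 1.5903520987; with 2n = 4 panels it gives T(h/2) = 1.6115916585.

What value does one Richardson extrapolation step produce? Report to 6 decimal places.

1.618672

Error is O(h^2); halving h shrinks it by 2^2 = 4.
4 × 1.6115916585 = 6.4463666340; 6.4463666340 − 1.5903520987 = 4.8560145353
Denominator 4 − 1 = 3.
(4 × 1.6115916585 − 1.5903520987)/(4 − 1) = 1.6186715118
Correction |R − A(h/2)| = 7.080e-03; gap |A(h/2) − A(h)| = 2.124e-02.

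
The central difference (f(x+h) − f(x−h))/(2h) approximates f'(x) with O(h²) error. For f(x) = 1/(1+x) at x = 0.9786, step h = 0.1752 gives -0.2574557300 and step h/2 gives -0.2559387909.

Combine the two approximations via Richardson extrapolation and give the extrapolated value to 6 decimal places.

The method has order 2: 2^2 = 4.
4×(-0.2559387909) = -1.0237551636; (-1.0237551636) − (-0.2574557300) = -0.7662994336
R = (-0.7662994336)/3 = -0.2554331445

-0.255433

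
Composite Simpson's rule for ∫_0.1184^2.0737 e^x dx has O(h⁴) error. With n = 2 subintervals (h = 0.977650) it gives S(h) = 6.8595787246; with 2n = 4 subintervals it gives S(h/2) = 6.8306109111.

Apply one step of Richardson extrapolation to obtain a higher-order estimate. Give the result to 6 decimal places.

With r = 4 the leading error scales as h^4, so the weight is 2^4 = 16.
Difference of the inputs: 6.8306109111 − 6.8595787246 = -0.0289678135
Divide by 2^4 − 1 = 15: (-0.0289678135)/15 = -0.0019311876
R = A(h/2) + (A(h/2) − A(h))/15 = 6.8306109111 − 0.0019311876 = 6.8286797235
Gap between inputs: 2.897e-02; correction applied: −0.0019311876.

6.828680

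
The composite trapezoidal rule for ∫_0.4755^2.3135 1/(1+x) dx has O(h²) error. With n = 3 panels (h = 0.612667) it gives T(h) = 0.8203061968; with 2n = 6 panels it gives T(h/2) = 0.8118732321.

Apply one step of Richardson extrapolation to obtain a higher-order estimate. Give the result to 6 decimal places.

Leading term ∝ h^2; use weight 4 = 2^2.
Numerator 4·A(h/2) − A(h) = 4·0.8118732321 − 0.8203061968 = 2.4271867316
Denominator 4 − 1 = 3.
Extrapolated: 2.4271867316 / 3 = 0.8090622439
Gap between inputs: 8.433e-03; correction applied: −0.0028109882.

0.809062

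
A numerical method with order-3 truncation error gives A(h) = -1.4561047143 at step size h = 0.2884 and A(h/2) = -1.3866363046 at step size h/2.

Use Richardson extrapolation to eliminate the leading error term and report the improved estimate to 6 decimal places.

-1.376712

Leading term ∝ h^3; use weight 8 = 2^3.
Top: 8(-1.3866363046) − (-1.4561047143) = -9.6369857225
Denominator 8 − 1 = 7.
R = (-9.6369857225)/7 = -1.3767122461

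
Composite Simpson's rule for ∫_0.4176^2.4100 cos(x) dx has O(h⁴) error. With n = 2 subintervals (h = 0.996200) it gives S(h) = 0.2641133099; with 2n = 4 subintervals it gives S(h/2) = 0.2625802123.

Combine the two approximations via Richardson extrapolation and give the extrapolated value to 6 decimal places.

0.262478

Method order is 4; weight 2^4 = 16.
Top: 16(0.2625802123) − (0.2641133099) = 3.9371700869
Denominator 16 − 1 = 15.
3.9371700869 ÷ 15 = 0.2624780058
Correction |R − A(h/2)| = 1.022e-04; gap |A(h/2) − A(h)| = 1.533e-03.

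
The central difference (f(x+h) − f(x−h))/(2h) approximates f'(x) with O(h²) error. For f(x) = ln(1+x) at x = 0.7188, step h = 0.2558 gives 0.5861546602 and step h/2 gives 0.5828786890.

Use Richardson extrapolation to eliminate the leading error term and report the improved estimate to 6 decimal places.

Leading term ∝ h^2; use weight 4 = 2^2.
Weighted: 2.3315147560 − 0.5861546602 = 1.7453600958
Divide by 2^2 − 1 = 3.
Result: 0.5817866986

0.581787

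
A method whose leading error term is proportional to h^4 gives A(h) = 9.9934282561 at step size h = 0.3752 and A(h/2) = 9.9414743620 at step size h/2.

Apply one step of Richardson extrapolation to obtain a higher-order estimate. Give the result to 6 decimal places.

With r = 4 the leading error scales as h^4, so the weight is 2^4 = 16.
Top: 16(9.9414743620) − (9.9934282561) = 149.0701615359
Divide by 2^4 − 1 = 15.
R = 149.0701615359/15 = 9.9380107691

9.938011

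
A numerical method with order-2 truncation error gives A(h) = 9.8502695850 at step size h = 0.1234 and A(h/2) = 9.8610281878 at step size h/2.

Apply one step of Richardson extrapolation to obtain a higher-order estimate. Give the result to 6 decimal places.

Error is O(h^2); halving h shrinks it by 2^2 = 4.
4·9.8610281878 = 39.4441127512; 39.4441127512 − 9.8502695850 = 29.5938431662
Denominator 4 − 1 = 3.
R = 29.5938431662/3 = 9.8646143887

9.864614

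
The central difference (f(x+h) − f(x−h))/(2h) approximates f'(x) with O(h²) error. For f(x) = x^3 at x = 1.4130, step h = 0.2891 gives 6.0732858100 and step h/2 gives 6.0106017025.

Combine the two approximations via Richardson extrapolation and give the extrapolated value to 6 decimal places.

5.989707

The method has order 2: 2^2 = 4.
4*6.0106017025 = 24.0424068100; subtract 6.0732858100 → 17.9691210000
Denominator 4 − 1 = 3.
(4*6.0106017025 − 6.0732858100)/(4 − 1) = 5.9897070000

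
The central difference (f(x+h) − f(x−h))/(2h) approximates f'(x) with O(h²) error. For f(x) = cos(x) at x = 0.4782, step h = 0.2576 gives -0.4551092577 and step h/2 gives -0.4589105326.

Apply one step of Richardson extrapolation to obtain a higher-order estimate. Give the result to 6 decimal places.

-0.460178

r = 2: numerator weight 4, denominator 3.
Weighted: (-1.8356421304) − (-0.4551092577) = -1.3805328727
R = (-1.3805328727)/3 = -0.4601776242
Shift from A(h/2): −0.0012670916.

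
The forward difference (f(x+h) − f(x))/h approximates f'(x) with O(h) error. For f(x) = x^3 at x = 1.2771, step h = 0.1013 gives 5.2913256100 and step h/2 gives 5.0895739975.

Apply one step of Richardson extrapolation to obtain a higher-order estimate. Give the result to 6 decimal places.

r = 1, so 2^r = 2.
2 × 5.0895739975 = 10.1791479950; subtract 5.2913256100 → 4.8878223850
R = 4.8878223850/1 = 4.8878223850
Correction |R − A(h/2)| = 2.018e-01; gap |A(h/2) − A(h)| = 2.018e-01.

4.887822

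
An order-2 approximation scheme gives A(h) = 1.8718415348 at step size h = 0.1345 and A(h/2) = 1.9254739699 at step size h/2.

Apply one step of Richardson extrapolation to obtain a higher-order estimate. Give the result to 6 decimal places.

1.943351

The method has order 2: 2^2 = 4.
4·1.9254739699 = 7.7018958796; 7.7018958796 − 1.8718415348 = 5.8300543448
(4·1.9254739699 − 1.8718415348)/(4 − 1) = 1.9433514483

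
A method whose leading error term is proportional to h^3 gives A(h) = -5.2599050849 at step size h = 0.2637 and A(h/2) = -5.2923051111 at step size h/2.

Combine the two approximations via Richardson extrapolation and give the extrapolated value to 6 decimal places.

-5.296934

r = 3, so 2^r = 8.
Weighted: (-42.3384408888) − (-5.2599050849) = -37.0785358039
Denominator 8 − 1 = 7.
Result: -5.2969336863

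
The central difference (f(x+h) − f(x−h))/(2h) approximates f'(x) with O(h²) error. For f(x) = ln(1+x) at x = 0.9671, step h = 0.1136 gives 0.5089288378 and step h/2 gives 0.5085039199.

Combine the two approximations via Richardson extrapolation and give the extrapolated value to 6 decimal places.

Order 2 gives 2^r = 4 and 2^r − 1 = 3.
4·0.5085039199 = 2.0340156796; subtract 0.5089288378 → 1.5250868418
Denominator 4 − 1 = 3.
Result: 0.5083622806

0.508362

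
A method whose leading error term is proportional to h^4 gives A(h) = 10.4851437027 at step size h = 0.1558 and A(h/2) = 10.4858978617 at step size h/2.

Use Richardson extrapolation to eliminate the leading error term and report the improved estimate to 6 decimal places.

With r = 4 the leading error scales as h^4, so the weight is 2^4 = 16.
Difference of the inputs: 10.4858978617 − 10.4851437027 = 0.0007541590
Correction (A(h/2) − A(h))/(16 − 1) = 0.0007541590/15 = 0.0000502773
R = 10.4858978617 + 0.0000502773 = 10.4859481390

10.485948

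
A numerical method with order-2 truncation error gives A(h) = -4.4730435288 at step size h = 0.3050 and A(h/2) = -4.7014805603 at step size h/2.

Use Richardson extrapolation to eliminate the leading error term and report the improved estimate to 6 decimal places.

Error is O(h^2); halving h shrinks it by 2^2 = 4.
4*(-4.7014805603) − (-4.4730435288) = -14.3328787124
Denominator 4 − 1 = 3.
(-14.3328787124) ÷ 3 = -4.7776262375

-4.777626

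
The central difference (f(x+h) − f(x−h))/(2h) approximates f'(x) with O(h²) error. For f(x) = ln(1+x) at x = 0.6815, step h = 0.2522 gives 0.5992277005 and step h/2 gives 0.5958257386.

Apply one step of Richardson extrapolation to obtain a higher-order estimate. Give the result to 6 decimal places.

0.594692

The method has order 2: 2^2 = 4.
2^2·A(h/2) = 2.3833029544; minus A(h) gives 1.7840752539.
R = 1.7840752539/3 = 0.5946917513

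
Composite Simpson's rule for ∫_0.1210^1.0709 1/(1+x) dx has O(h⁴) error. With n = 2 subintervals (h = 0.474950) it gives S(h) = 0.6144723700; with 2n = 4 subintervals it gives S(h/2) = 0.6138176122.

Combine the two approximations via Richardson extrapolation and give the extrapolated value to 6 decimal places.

0.613774

Method order is 4; weight 2^4 = 16.
Numerator 16·A(h/2) − A(h) = 16·0.6138176122 − 0.6144723700 = 9.2066094252
R = 9.2066094252/15 = 0.6137739617
Gap between inputs: 6.548e-04; correction applied: −0.0000436505.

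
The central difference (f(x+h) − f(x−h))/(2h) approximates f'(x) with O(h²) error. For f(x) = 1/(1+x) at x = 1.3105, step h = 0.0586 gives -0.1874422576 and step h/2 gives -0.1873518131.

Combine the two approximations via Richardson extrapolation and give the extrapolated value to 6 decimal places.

-0.187322

Leading term ∝ h^2; use weight 4 = 2^2.
A(h/2) − A(h) = -0.1873518131 − (-0.1874422576) = 0.0000904445
Correction (A(h/2) − A(h))/(4 − 1) = 0.0000904445/3 = 0.0000301482
R = -0.1873518131 + 0.0000301482 = -0.1873216649
Shift from A(h/2): +0.0000301482.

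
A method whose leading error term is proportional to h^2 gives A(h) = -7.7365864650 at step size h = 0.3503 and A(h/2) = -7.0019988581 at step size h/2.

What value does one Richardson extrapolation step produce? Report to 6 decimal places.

-6.757136

r = 2, so 2^r = 4.
Difference of the inputs: -7.0019988581 − (-7.7365864650) = 0.7345876069
Correction (A(h/2) − A(h))/(4 − 1) = 0.7345876069/3 = 0.2448625356
R = -7.0019988581 + 0.2448625356 = -6.7571363225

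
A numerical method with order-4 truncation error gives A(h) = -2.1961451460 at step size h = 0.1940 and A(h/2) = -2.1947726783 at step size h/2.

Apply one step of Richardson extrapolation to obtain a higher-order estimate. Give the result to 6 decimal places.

-2.194681

Error is O(h^4); halving h shrinks it by 2^4 = 16.
2^4×A(h/2) = -35.1163628528; minus A(h) gives -32.9202177068.
Denominator 16 − 1 = 15.
R = (-32.9202177068)/15 = -2.1946811805
Shift from A(h/2): +0.0000914978.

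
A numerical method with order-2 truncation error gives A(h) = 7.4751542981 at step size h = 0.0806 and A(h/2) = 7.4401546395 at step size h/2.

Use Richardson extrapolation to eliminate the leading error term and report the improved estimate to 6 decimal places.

7.428488

r = 2, so 2^r = 4.
4*7.4401546395 − 7.4751542981 = 22.2854642599
Extrapolated: 22.2854642599 / 3 = 7.4284880866
Gap between inputs: 3.500e-02; correction applied: −0.0116665529.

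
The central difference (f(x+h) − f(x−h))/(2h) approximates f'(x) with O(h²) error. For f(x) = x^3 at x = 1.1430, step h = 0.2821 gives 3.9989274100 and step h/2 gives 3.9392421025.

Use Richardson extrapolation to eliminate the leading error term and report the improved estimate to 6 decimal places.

Error is O(h^2); halving h shrinks it by 2^2 = 4.
4 × 3.9392421025 = 15.7569684100; 15.7569684100 − 3.9989274100 = 11.7580410000
11.7580410000 ÷ 3 = 3.9193470000

3.919347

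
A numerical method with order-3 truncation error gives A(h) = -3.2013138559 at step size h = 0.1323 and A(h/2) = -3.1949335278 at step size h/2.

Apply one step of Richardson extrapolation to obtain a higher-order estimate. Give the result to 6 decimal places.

-3.194022

Order 3 gives 2^r = 8 and 2^r − 1 = 7.
2^3·A(h/2) = -25.5594682224; minus A(h) gives -22.3581543665.
(8·(-3.1949335278) − (-3.2013138559))/(8 − 1) = -3.1940220524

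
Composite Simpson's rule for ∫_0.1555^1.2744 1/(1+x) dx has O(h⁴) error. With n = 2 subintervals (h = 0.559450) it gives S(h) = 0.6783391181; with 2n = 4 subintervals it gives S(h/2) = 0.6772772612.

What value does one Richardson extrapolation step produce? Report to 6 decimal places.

0.677206

Order 4 gives 2^r = 16 and 2^r − 1 = 15.
16 × 0.6772772612 − 0.6783391181 = 10.1580970611
Denominator 16 − 1 = 15.
10.1580970611 ÷ 15 = 0.6772064707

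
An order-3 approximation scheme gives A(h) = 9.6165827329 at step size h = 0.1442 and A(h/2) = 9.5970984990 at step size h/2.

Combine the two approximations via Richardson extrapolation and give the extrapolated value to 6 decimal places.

9.594315

With r = 3 the leading error scales as h^3, so the weight is 2^3 = 8.
8×9.5970984990 − 9.6165827329 = 67.1602052591
Denominator 8 − 1 = 7.
So the Richardson estimate is 9.5943150370.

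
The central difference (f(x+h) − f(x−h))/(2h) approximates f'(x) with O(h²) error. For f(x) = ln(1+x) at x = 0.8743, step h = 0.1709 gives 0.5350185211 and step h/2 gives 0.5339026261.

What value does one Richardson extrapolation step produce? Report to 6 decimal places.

0.533531

The method has order 2: 2^2 = 4.
4 × 0.5339026261 − 0.5350185211 = 1.6005919833
Denominator 4 − 1 = 3.
(4 × 0.5339026261 − 0.5350185211)/(4 − 1) = 0.5335306611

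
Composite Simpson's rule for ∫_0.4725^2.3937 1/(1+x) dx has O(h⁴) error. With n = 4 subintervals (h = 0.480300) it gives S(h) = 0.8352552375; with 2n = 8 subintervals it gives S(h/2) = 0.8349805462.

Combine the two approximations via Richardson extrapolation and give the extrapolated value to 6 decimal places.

0.834962

Error is O(h^4); halving h shrinks it by 2^4 = 16.
Top: 16(0.8349805462) − (0.8352552375) = 12.5244335017
Denominator 16 − 1 = 15.
12.5244335017 ÷ 15 = 0.8349622334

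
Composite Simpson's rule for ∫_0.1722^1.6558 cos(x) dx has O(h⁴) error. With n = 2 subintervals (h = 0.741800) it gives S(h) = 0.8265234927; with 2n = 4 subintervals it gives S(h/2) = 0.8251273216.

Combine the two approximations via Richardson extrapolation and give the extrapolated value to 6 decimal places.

Leading term ∝ h^4; use weight 16 = 2^4.
16 × 0.8251273216 − 0.8265234927 = 12.3755136529
Extrapolated: 12.3755136529 / 15 = 0.8250342435

0.825034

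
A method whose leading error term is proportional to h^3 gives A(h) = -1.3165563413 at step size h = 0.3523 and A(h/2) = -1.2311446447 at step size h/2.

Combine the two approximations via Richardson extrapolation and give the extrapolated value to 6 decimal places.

-1.218943

With r = 3 the leading error scales as h^3, so the weight is 2^3 = 8.
Top: 8(-1.2311446447) − (-1.3165563413) = -8.5326008163
Denominator 8 − 1 = 7.
R = (-8.5326008163)/7 = -1.2189429738
Correction |R − A(h/2)| = 1.220e-02; gap |A(h/2) − A(h)| = 8.541e-02.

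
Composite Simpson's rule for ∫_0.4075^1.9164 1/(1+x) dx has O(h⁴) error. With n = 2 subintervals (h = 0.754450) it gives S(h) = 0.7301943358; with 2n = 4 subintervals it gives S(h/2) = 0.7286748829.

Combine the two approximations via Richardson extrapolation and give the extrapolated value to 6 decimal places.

The method has order 4: 2^4 = 16.
16·0.7286748829 − 0.7301943358 = 10.9286037906
(16·0.7286748829 − 0.7301943358)/(16 − 1) = 0.7285735860

0.728574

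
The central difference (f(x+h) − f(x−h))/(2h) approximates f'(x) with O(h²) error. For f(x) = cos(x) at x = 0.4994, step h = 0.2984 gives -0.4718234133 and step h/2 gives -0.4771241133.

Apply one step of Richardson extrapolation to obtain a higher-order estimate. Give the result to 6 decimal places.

-0.478891

Method order is 2; weight 2^2 = 4.
4·(-0.4771241133) = -1.9084964532; (-1.9084964532) − (-0.4718234133) = -1.4366730399
Denominator 4 − 1 = 3.
R = (-1.4366730399)/3 = -0.4788910133
Gap between inputs: 5.301e-03; correction applied: −0.0017669000.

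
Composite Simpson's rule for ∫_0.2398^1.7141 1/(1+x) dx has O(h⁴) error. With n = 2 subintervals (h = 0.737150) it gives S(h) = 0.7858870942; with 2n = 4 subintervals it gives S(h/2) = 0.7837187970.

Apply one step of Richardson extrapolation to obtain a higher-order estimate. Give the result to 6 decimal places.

0.783574

Order 4 gives 2^r = 16 and 2^r − 1 = 15.
Difference of the inputs: 0.7837187970 − 0.7858870942 = -0.0021682972
Divide by 2^4 − 1 = 15: (-0.0021682972)/15 = -0.0001445531
R = 0.7837187970 − 0.0001445531 = 0.7835742439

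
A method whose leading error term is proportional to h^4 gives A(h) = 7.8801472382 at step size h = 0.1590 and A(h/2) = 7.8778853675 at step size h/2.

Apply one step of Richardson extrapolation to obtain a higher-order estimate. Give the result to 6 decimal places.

7.877735

The method has order 4: 2^4 = 16.
16 × 7.8778853675 − 7.8801472382 = 118.1660186418
Divide by 2^4 − 1 = 15.
Extrapolated: 118.1660186418 / 15 = 7.8777345761
Correction |R − A(h/2)| = 1.508e-04; gap |A(h/2) − A(h)| = 2.262e-03.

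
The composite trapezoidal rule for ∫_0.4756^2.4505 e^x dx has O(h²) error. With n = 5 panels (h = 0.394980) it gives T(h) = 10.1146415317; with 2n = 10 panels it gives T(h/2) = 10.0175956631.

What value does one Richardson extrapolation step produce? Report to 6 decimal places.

9.985247

With r = 2 the leading error scales as h^2, so the weight is 2^2 = 4.
Difference of the inputs: 10.0175956631 − 10.1146415317 = -0.0970458686
Correction (A(h/2) − A(h))/(4 − 1) = (-0.0970458686)/3 = -0.0323486229
R = A(h/2) + (A(h/2) − A(h))/3 = 10.0175956631 − 0.0323486229 = 9.9852470402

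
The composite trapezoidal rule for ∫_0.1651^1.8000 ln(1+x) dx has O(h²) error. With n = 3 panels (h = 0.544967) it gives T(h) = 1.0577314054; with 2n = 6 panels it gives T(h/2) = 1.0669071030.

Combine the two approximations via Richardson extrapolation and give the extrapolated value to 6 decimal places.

1.069966

Leading term ∝ h^2; use weight 4 = 2^2.
4×1.0669071030 − 1.0577314054 = 3.2098970066
Extrapolated: 3.2098970066 / 3 = 1.0699656689
Correction |R − A(h/2)| = 3.059e-03; gap |A(h/2) − A(h)| = 9.176e-03.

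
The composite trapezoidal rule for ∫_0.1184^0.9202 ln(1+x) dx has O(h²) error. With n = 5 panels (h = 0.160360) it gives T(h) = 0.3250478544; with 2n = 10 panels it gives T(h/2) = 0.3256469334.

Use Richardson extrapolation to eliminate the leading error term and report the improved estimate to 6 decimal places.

Leading term ∝ h^2; use weight 4 = 2^2.
Difference of the inputs: 0.3256469334 − 0.3250478544 = 0.0005990790
Divide by 2^2 − 1 = 3: 0.0005990790/3 = 0.0001996930
R = 0.3256469334 + 0.0001996930 = 0.3258466264

0.325847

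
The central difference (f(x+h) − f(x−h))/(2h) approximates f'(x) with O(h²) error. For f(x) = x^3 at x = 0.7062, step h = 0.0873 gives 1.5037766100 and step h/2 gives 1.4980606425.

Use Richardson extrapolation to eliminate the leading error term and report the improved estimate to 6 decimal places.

1.496155

With r = 2 the leading error scales as h^2, so the weight is 2^2 = 4.
4×1.4980606425 = 5.9922425700; subtract 1.5037766100 → 4.4884659600
Denominator 4 − 1 = 3.
So the Richardson estimate is 1.4961553200.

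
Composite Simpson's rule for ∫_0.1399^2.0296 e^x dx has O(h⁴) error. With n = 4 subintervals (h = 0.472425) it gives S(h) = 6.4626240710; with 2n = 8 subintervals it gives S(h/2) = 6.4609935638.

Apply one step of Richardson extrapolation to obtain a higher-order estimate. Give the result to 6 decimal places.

With r = 4 the leading error scales as h^4, so the weight is 2^4 = 16.
A(h/2) − A(h) = 6.4609935638 − 6.4626240710 = -0.0016305072
Divide by 2^4 − 1 = 15: (-0.0016305072)/15 = -0.0001087005
R = 6.4609935638 − 0.0001087005 = 6.4608848633
Gap between inputs: 1.631e-03; correction applied: −0.0001087005.

6.460885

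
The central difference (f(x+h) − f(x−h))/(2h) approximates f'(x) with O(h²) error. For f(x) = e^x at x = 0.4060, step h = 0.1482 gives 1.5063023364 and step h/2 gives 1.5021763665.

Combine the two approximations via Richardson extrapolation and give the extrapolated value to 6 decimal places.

Method order is 2; weight 2^2 = 4.
4·1.5021763665 = 6.0087054660; subtract 1.5063023364 → 4.5024031296
Denominator 4 − 1 = 3.
(4·1.5021763665 − 1.5063023364)/(4 − 1) = 1.5008010432

1.500801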